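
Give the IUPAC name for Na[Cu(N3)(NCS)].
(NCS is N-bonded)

sodium azidoisothiocyanatocuprate(I)

The 1 sodium counter-ion carries a total charge of +1, so each complex ion is 1−.
Ligand charges: 1×azido (-1 each), 1×isothiocyanato (-1 each); total -2. So Cu + (-2) = 1−, giving Cu = +1.
Ligands are named alphabetically: azido before isothiocyanato.
The complex ion is anionic, so copper takes the -ate form cuprate(I).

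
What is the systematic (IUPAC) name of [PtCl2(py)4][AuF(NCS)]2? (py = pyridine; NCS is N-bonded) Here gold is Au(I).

dichlorotetrakis(pyridine)platinum(IV) fluoroisothiocyanatoaurate(I)

Au is given as +1; the anion's ligand charges sum to -2, so the complex anion is 1−.
With 2 anions per cation, the cation must be 2×1 = 2+.
Cation: ligand charges sum to -2; for the ion to be 2+, Pt = +4.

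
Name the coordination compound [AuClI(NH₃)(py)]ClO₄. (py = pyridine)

amminechloroiodo(pyridine)gold(III) perchlorate

The 1 perchlorate counter-ion carries a total charge of -1, so each complex ion is 1+.
Ligand charges: 1×pyridine (neutral), 1×chloro (-1 each), 1×ammine (neutral), 1×iodo (-1 each); total -2. So Au + (-2) = 1+, giving Au = +3.
Ligands are named alphabetically: ammine before chloro before iodo before pyridine.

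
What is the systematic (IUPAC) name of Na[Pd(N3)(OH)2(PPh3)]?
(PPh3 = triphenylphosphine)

The 1 sodium counter-ion carries a total charge of +1, so each complex ion is 1−.
Ligand charges: 2×hydroxo (-1 each), 1×azido (-1 each), 1×triphenylphosphine (neutral); total -3. So Pd + (-3) = 1−, giving Pd = +2.
The complex ion is anionic, so palladium takes the -ate form palladate(II).

sodium azidodihydroxo(triphenylphosphine)palladate(II)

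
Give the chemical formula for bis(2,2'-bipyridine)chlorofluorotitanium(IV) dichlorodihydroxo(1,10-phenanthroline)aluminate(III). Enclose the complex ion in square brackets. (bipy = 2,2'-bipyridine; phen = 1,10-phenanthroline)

[Ti(bipy)2ClF][AlCl2(OH)2(phen)]2

Cation [Ti…]: ligand charges -2, Ti(IV) ⇒ ion charge 2+.
Anion [Al…]: ligand charges -4, Al(III) ⇒ ion charge 1−.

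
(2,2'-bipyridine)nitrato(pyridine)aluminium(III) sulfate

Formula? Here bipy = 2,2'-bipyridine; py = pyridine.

[Al(bipy)(NO3)(py)]SO4

Ligands: 1 nitrato (NO3, -1), 1 2,2'-bipyridine (bipy, neutral), 1 pyridine (py, neutral). Ligand charge sum = -1.
With Al in oxidation state +3, the complex ion is [Al...]^2+.
Charge balance with sulfate (-2) requires 1 complex ion per 1 sulfate.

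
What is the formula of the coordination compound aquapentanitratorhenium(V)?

[Re(H2O)(NO3)5]

Ligands: 5 nitrato (NO3, -1), 1 aqua (H2O, neutral). Ligand charge sum = -5.
With Re in oxidation state +5, the complex ion is [Re...].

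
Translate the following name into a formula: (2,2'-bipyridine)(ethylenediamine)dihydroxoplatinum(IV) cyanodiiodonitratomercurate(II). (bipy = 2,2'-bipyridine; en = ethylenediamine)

[Pt(bipy)(en)(OH)2][Hg(CN)I2(NO3)]

Cation [Pt…]: ligand charges -2, Pt(IV) ⇒ ion charge 2+.
Anion [Hg…]: ligand charges -4, Hg(II) ⇒ ion charge 2−.
One 2+ cation balances one 2− anion.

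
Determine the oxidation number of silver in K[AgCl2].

1 potassium outside the brackets (+1 each) → the complex ion is 1−.
Ligand charges: 2×Cl = -2; sum -2.
Ag + (-2) = 1− ⇒ Ag is +1.

+1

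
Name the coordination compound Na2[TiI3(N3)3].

sodium triazidotriiodotitanate(IV)

The 2 sodium counter-ions carry a total charge of +2, so each complex ion is 2−.
Ligand charges: 3×iodo (-1 each), 3×azido (-1 each); total -6. So Ti + (-6) = 2−, giving Ti = +4.
The complex ion is anionic, so titanium takes the -ate form titanate(IV).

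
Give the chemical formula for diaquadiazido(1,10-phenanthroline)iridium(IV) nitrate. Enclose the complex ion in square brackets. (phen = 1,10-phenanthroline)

[Ir(H2O)2(N3)2(phen)](NO3)2

Ligands: 1 1,10-phenanthroline (phen, neutral), 2 aqua (H2O, neutral), 2 azido (N3, -1). Ligand charge sum = -2.
With Ir in oxidation state +4, the complex ion is [Ir...]^2+.
Charge balance with nitrate (-1) requires 1 complex ion per 2 nitrate.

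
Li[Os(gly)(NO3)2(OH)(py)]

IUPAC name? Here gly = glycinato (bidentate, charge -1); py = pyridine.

lithium (glycinato)hydroxodinitrato(pyridine)osmate(III)

The 1 lithium counter-ion carries a total charge of +1, so each complex ion is 1−.
Ligand charges: 1×glycinato (-1 each), 1×pyridine (neutral), 2×nitrato (-1 each), 1×hydroxo (-1 each); total -4. So Os + (-4) = 1−, giving Os = +3.
Ligands are named alphabetically: glycinato before hydroxo before nitrato before pyridine.
The complex ion is anionic, so osmium takes the -ate form osmate(III).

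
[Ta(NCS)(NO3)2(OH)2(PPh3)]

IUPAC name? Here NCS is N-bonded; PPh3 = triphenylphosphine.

There is no counter-ion, so the complex is neutral overall.
Ligand charges: 1×isothiocyanato (-1 each), 2×nitrato (-1 each), 2×hydroxo (-1 each), 1×triphenylphosphine (neutral); total -5. So Ta + (-5) = 0, giving Ta = +5.
Ligands are named alphabetically: hydroxo before isothiocyanato before nitrato before triphenylphosphine.

dihydroxoisothiocyanatodinitrato(triphenylphosphine)tantalum(V)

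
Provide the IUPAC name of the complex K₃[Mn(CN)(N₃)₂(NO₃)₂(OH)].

potassium diazidocyanohydroxodinitratomanganate(III)

The 3 potassium counter-ions carry a total charge of +3, so each complex ion is 3−.
Ligand charges: 2×nitrato (-1 each), 1×hydroxo (-1 each), 1×cyano (-1 each), 2×azido (-1 each); total -6. So Mn + (-6) = 3−, giving Mn = +3.
Ligands are named alphabetically: azido before cyano before hydroxo before nitrato.
The complex ion is anionic, so manganese takes the -ate form manganate(III).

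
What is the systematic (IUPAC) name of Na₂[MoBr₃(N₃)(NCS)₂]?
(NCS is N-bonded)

The 2 sodium counter-ions carry a total charge of +2, so each complex ion is 2−.
Ligand charges: 1×azido (-1 each), 3×bromo (-1 each), 2×isothiocyanato (-1 each); total -6. So Mo + (-6) = 2−, giving Mo = +4.
The complex ion is anionic, so molybdenum takes the -ate form molybdate(IV).

sodium azidotribromodiisothiocyanatomolybdate(IV)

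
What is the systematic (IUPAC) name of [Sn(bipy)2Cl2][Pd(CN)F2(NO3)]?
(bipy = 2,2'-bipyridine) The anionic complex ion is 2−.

Both ions are complex: the cation is named first with the plain metal name, the anion second with the -ate form; each ion's ligands are alphabetised independently.
The complex anion is given as 2−; its ligand charges sum to -4, so Pd = +2.
A 1:1 salt means the cation carries the equal and opposite charge, 2+.
Cation: ligand charges sum to -2; for the ion to be 2+, Sn = +4.

bis(2,2'-bipyridine)dichlorotin(IV) cyanodifluoronitratopalladate(II)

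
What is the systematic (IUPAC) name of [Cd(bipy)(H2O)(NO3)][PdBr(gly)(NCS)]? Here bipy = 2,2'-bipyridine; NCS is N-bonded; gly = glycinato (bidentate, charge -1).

Both ions are complex: the cation is named first with the plain metal name, the anion second with the -ate form; each ion's ligands are alphabetised independently.
Cadmium is always +2 in its complexes; the cation's ligand charges sum to -1, so the complex cation is 1+.
A 1:1 salt means the anion carries the equal and opposite charge, 1−.
Anion: ligand charges sum to -3; for the ion to be 1−, Pd = +2.

aqua(2,2'-bipyridine)nitratocadmium(II) bromo(glycinato)isothiocyanatopalladate(II)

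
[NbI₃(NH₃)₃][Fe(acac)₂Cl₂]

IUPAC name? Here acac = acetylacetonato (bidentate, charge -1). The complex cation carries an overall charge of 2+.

The complex cation is given as 2+; its ligand charges sum to -3, so Nb = +5.
A 1:1 salt means the anion carries the equal and opposite charge, 2−.
Anion: ligand charges sum to -4; for the ion to be 2−, Fe = +2.

triamminetriiodoniobium(V) bis(acetylacetonato)dichloroferrate(II)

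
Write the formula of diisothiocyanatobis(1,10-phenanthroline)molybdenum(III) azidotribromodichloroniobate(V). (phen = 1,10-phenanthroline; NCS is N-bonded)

Cation [Mo…]: ligand charges -2, Mo(III) ⇒ ion charge 1+.
Anion [Nb…]: ligand charges -6, Nb(V) ⇒ ion charge 1−.

[Mo(NCS)2(phen)2][NbBr3Cl2(N3)]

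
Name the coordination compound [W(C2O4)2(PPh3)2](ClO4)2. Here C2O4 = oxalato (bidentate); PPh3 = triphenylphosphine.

The 2 perchlorate counter-ions carry a total charge of -2, so each complex ion is 2+.
Ligand charges: 2×oxalato (-2 each), 2×triphenylphosphine (neutral); total -4. So W + (-4) = 2+, giving W = +6.
Ligands are named alphabetically: oxalato before triphenylphosphine.

dioxalatobis(triphenylphosphine)tungsten(VI) perchlorate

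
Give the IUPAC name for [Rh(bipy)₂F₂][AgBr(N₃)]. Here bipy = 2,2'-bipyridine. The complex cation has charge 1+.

The complex cation is given as 1+; its ligand charges sum to -2, so Rh = +3.
A 1:1 salt means the anion carries the equal and opposite charge, 1−.
Anion: ligand charges sum to -2; for the ion to be 1−, Ag = +1.

bis(2,2'-bipyridine)difluororhodium(III) azidobromoargentate(I)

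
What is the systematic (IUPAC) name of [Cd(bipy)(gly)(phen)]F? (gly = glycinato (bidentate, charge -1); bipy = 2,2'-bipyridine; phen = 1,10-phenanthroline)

The 1 fluoride counter-ion carries a total charge of -1, so each complex ion is 1+.
Ligand charges: 1×glycinato (-1 each), 1×2,2'-bipyridine (neutral), 1×1,10-phenanthroline (neutral); total -1. So Cd + (-1) = 1+, giving Cd = +2.
Ligands are named alphabetically: bipyridine before glycinato before phenanthroline.

(2,2'-bipyridine)(glycinato)(1,10-phenanthroline)cadmium(II) fluoride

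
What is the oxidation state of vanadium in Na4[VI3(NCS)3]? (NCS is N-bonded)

4 sodium outside the brackets (+1 each) → the complex ion is 4−.
Ligand charges: 3×I = -3; 3×NCS = -3; sum -6.
V + (-6) = 4− ⇒ V is +2.

+2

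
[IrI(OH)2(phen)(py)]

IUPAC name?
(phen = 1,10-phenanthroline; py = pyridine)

dihydroxoiodo(1,10-phenanthroline)(pyridine)iridium(III)

There is no counter-ion, so the complex is neutral overall.
Ligand charges: 1×1,10-phenanthroline (neutral), 1×iodo (-1 each), 1×pyridine (neutral), 2×hydroxo (-1 each); total -3. So Ir + (-3) = 0, giving Ir = +3.
Ligands are named alphabetically: hydroxo before iodo before phenanthroline before pyridine.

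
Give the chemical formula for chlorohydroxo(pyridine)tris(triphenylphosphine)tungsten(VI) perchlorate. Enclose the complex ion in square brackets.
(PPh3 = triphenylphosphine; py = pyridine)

[WCl(OH)(PPh3)3(py)](ClO4)4

Ligands: 1 hydroxo (OH, -1), 3 triphenylphosphine (PPh3, neutral), 1 pyridine (py, neutral), 1 chloro (Cl, -1). Ligand charge sum = -2.
With W in oxidation state +6, the complex ion is [W...]^4+.
Charge balance with perchlorate (-1) requires 1 complex ion per 4 perchlorate.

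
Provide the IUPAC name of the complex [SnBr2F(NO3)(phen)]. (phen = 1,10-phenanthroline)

dibromofluoronitrato(1,10-phenanthroline)tin(IV)

There is no counter-ion, so the complex is neutral overall.
Ligand charges: 1×fluoro (-1 each), 2×bromo (-1 each), 1×nitrato (-1 each), 1×1,10-phenanthroline (neutral); total -4. So Sn + (-4) = 0, giving Sn = +4.
Ligands are named alphabetically: bromo before fluoro before nitrato before phenanthroline.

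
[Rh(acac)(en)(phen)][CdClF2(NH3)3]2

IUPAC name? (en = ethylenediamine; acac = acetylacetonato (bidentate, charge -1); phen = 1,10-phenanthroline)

(acetylacetonato)(ethylenediamine)(1,10-phenanthroline)rhodium(III) triamminechlorodifluorocadmate(II)

Both ions are complex: the cation is named first with the plain metal name, the anion second with the -ate form; each ion's ligands are alphabetised independently.
Cadmium is always +2 in its complexes; the anion's ligand charges sum to -3, so the complex anion is 1−.
With 2 anions per cation, the cation must be 2×1 = 2+.
Cation: ligand charges sum to -1; for the ion to be 2+, Rh = +3.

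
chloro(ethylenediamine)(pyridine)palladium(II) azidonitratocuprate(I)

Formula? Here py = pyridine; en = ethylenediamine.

[PdCl(en)(py)][Cu(N3)(NO3)]

Cation [Pd…]: ligand charges -1, Pd(II) ⇒ ion charge 1+.
Anion [Cu…]: ligand charges -2, Cu(I) ⇒ ion charge 1−.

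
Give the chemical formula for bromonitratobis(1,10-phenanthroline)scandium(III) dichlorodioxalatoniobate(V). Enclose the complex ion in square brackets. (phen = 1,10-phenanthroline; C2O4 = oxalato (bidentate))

Cation [Sc…]: ligand charges -2, Sc(III) ⇒ ion charge 1+.
Anion [Nb…]: ligand charges -6, Nb(V) ⇒ ion charge 1−.

[ScBr(NO3)(phen)2][Nb(C2O4)2Cl2]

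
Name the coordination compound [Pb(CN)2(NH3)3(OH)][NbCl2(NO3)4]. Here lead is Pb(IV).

triamminedicyanohydroxolead(IV) dichlorotetranitratoniobate(V)

Pb is given as +4; the cation's ligand charges sum to -3, so the complex cation is 1+.
A 1:1 salt means the anion carries the equal and opposite charge, 1−.
Anion: ligand charges sum to -6; for the ion to be 1−, Nb = +5.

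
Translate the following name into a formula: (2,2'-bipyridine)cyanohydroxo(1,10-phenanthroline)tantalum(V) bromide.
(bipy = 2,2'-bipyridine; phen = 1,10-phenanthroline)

Ligands: 1 hydroxo (OH, -1), 1 2,2'-bipyridine (bipy, neutral), 1 1,10-phenanthroline (phen, neutral), 1 cyano (CN, -1). Ligand charge sum = -2.
With Ta in oxidation state +5, the complex ion is [Ta...]^3+.
Charge balance with bromide (-1) requires 1 complex ion per 3 bromide.

[Ta(bipy)(CN)(OH)(phen)]Br3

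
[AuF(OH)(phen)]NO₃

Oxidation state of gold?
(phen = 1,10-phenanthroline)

+3

1 nitrate outside the brackets (-1 each) → the complex ion is 1+.
Ligand charges: 1×OH = -1; 1×phen neutral; 1×F = -1; sum -2.
Au + (-2) = 1+ ⇒ Au is +3.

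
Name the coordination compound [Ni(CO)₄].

tetracarbonylnickel(0)

There is no counter-ion, so the complex is neutral overall.
Ligand charges: 4×carbonyl (neutral); total 0. So Ni + (0) = 0, giving Ni = 0.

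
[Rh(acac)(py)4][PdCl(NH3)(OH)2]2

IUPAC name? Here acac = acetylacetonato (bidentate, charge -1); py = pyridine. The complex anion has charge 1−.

The complex anion is given as 1−; its ligand charges sum to -3, so Pd = +2.
With 2 anions per cation, the cation must be 2×1 = 2+.
Cation: ligand charges sum to -1; for the ion to be 2+, Rh = +3.

(acetylacetonato)tetrakis(pyridine)rhodium(III) amminechlorodihydroxopalladate(II)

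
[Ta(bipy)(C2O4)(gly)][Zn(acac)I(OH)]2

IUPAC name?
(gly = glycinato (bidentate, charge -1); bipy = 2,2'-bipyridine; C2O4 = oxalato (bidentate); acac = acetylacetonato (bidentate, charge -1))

(2,2'-bipyridine)(glycinato)oxalatotantalum(V) (acetylacetonato)hydroxoiodozincate(II)

Zinc is always +2 in its complexes; the anion's ligand charges sum to -3, so the complex anion is 1−.
With 2 anions per cation, the cation must be 2×1 = 2+.
Cation: ligand charges sum to -3; for the ion to be 2+, Ta = +5.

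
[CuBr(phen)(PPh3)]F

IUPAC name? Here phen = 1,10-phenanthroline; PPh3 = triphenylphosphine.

The 1 fluoride counter-ion carries a total charge of -1, so each complex ion is 1+.
Ligand charges: 1×1,10-phenanthroline (neutral), 1×bromo (-1 each), 1×triphenylphosphine (neutral); total -1. So Cu + (-1) = 1+, giving Cu = +2.
Ligands are named alphabetically: bromo before phenanthroline before triphenylphosphine.

bromo(1,10-phenanthroline)(triphenylphosphine)copper(II) fluoride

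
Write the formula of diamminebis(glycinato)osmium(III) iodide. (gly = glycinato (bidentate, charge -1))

[Os(gly)2(NH3)2]I

Ligands: 2 glycinato (gly, -1), 2 ammine (NH3, neutral). Ligand charge sum = -2.
With Os in oxidation state +3, the complex ion is [Os...]^1+.
Charge balance with iodide (-1) requires 1 complex ion per 1 iodide.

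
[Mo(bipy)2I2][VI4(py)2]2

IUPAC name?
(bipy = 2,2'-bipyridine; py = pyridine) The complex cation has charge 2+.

bis(2,2'-bipyridine)diiodomolybdenum(IV) tetraiodobis(pyridine)vanadate(III)

The complex cation is given as 2+; its ligand charges sum to -2, so Mo = +4.
With 2 anions per cation, each anion must be 2/2 = 1−.
Anion: ligand charges sum to -4; for the ion to be 1−, V = +3.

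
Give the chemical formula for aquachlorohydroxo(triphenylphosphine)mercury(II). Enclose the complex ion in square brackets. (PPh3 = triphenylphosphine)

Ligands: 1 chloro (Cl, -1), 1 aqua (H2O, neutral), 1 triphenylphosphine (PPh3, neutral), 1 hydroxo (OH, -1). Ligand charge sum = -2.
With Hg in oxidation state +2, the complex ion is [Hg...].

[HgCl(H2O)(OH)(PPh3)]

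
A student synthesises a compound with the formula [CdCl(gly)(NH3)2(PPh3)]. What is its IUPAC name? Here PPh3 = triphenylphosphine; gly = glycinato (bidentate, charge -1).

There is no counter-ion, so the complex is neutral overall.
Ligand charges: 2×ammine (neutral), 1×triphenylphosphine (neutral), 1×glycinato (-1 each), 1×chloro (-1 each); total -2. So Cd + (-2) = 0, giving Cd = +2.
Ligands are named alphabetically: ammine before chloro before glycinato before triphenylphosphine.

diamminechloro(glycinato)(triphenylphosphine)cadmium(II)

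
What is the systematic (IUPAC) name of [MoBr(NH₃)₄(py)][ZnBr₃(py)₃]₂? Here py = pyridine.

Zinc is always +2 in its complexes; the anion's ligand charges sum to -3, so the complex anion is 1−.
With 2 anions per cation, the cation must be 2×1 = 2+.
Cation: ligand charges sum to -1; for the ion to be 2+, Mo = +3.

tetraamminebromo(pyridine)molybdenum(III) tribromotris(pyridine)zincate(II)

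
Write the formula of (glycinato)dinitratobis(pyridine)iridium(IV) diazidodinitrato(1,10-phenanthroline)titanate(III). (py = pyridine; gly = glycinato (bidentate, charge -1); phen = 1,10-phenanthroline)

Cation [Ir…]: ligand charges -3, Ir(IV) ⇒ ion charge 1+.
Anion [Ti…]: ligand charges -4, Ti(III) ⇒ ion charge 1−.

[Ir(gly)(NO3)2(py)2][Ti(N3)2(NO3)2(phen)]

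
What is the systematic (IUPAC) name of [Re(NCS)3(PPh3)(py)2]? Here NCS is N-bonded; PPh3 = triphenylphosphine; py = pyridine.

triisothiocyanatobis(pyridine)(triphenylphosphine)rhenium(III)

There is no counter-ion, so the complex is neutral overall.
Ligand charges: 3×isothiocyanato (-1 each), 1×triphenylphosphine (neutral), 2×pyridine (neutral); total -3. So Re + (-3) = 0, giving Re = +3.
Ligands are named alphabetically: isothiocyanato before pyridine before triphenylphosphine.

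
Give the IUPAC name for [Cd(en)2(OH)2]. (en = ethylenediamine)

bis(ethylenediamine)dihydroxocadmium(II)

There is no counter-ion, so the complex is neutral overall.
Ligand charges: 2×ethylenediamine (neutral), 2×hydroxo (-1 each); total -2. So Cd + (-2) = 0, giving Cd = +2.
Ligands are named alphabetically: ethylenediamine before hydroxo.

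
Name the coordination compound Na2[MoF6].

The 2 sodium counter-ions carry a total charge of +2, so each complex ion is 2−.
Ligand charges: 6×fluoro (-1 each); total -6. So Mo + (-6) = 2−, giving Mo = +4.
The complex ion is anionic, so molybdenum takes the -ate form molybdate(IV).

sodium hexafluoromolybdate(IV)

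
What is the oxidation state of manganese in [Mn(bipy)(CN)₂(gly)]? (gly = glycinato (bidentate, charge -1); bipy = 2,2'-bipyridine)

+3

No counter-ion: the bracketed complex is neutral.
Ligand charges: 1×gly = -1; 1×bipy neutral; 2×CN = -2; sum -3.
Mn + (-3) = 0 ⇒ Mn is +3.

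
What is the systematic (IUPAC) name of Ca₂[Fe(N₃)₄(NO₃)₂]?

The 2 calcium counter-ions carry a total charge of +4, so each complex ion is 4−.
Ligand charges: 2×nitrato (-1 each), 4×azido (-1 each); total -6. So Fe + (-6) = 4−, giving Fe = +2.
The complex ion is anionic, so iron takes the -ate form ferrate(II).

calcium tetraazidodinitratoferrate(II)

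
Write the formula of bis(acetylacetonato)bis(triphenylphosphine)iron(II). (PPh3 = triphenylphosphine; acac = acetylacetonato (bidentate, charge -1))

[Fe(acac)2(PPh3)2]

Ligands: 2 triphenylphosphine (PPh3, neutral), 2 acetylacetonato (acac, -1). Ligand charge sum = -2.
With Fe in oxidation state +2, the complex ion is [Fe...].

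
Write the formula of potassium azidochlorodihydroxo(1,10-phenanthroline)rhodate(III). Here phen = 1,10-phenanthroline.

K[RhCl(N3)(OH)2(phen)]

Ligands: 1 1,10-phenanthroline (phen, neutral), 1 chloro (Cl, -1), 1 azido (N3, -1), 2 hydroxo (OH, -1). Ligand charge sum = -4.
Charge balance with potassium (+1) requires 1 complex ion per 1 potassium.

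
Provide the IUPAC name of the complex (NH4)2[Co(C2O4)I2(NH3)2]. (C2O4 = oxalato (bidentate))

The 2 ammonium counter-ions carry a total charge of +2, so each complex ion is 2−.
Ligand charges: 2×ammine (neutral), 1×oxalato (-2 each), 2×iodo (-1 each); total -4. So Co + (-4) = 2−, giving Co = +2.
Ligands are named alphabetically: ammine before iodo before oxalato.
The complex ion is anionic, so cobalt takes the -ate form cobaltate(II).

ammonium diamminediiodooxalatocobaltate(II)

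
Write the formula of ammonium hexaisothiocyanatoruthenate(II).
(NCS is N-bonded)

(NH4)4[Ru(NCS)6]

Ligands: 6 isothiocyanato (NCS, -1). Ligand charge sum = -6.
Charge balance with ammonium (+1) requires 1 complex ion per 4 ammonium.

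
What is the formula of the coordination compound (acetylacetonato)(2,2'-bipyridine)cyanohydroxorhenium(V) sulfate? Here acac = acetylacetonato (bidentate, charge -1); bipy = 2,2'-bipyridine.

[Re(acac)(bipy)(CN)(OH)]SO4

Ligands: 1 acetylacetonato (acac, -1), 1 hydroxo (OH, -1), 1 cyano (CN, -1), 1 2,2'-bipyridine (bipy, neutral). Ligand charge sum = -3.
Charge balance with sulfate (-2) requires 1 complex ion per 1 sulfate.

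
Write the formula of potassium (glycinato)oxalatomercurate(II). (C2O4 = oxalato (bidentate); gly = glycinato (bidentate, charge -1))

K[Hg(C2O4)(gly)]

Ligands: 1 oxalato (C2O4, -2), 1 glycinato (gly, -1). Ligand charge sum = -3.
Charge balance with potassium (+1) requires 1 complex ion per 1 potassium.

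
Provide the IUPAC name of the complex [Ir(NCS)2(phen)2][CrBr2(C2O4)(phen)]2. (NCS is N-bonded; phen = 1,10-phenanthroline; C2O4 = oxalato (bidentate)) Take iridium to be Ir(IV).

Both ions are complex: the cation is named first with the plain metal name, the anion second with the -ate form; each ion's ligands are alphabetised independently.
Ir is given as +4; the cation's ligand charges sum to -2, so the complex cation is 2+.
With 2 anions per cation, each anion must be 2/2 = 1−.
Anion: ligand charges sum to -4; for the ion to be 1−, Cr = +3.

diisothiocyanatobis(1,10-phenanthroline)iridium(IV) dibromooxalato(1,10-phenanthroline)chromate(III)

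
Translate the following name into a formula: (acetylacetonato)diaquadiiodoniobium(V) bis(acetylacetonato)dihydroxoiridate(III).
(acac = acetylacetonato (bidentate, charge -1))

[Nb(acac)(H2O)2I2][Ir(acac)2(OH)2]2

Cation [Nb…]: ligand charges -3, Nb(V) ⇒ ion charge 2+.
Anion [Ir…]: ligand charges -4, Ir(III) ⇒ ion charge 1−.
One 2+ cation requires 2 of the 1− anion.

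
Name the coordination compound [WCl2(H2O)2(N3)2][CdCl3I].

Cadmium is always +2 in its complexes; the anion's ligand charges sum to -4, so the complex anion is 2−.
A 1:1 salt means the cation carries the equal and opposite charge, 2+.
Cation: ligand charges sum to -4; for the ion to be 2+, W = +6.

diaquadiazidodichlorotungsten(VI) trichloroiodocadmate(II)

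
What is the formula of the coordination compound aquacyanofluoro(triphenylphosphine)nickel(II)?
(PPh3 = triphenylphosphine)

[Ni(CN)F(H2O)(PPh3)]

Ligands: 1 cyano (CN, -1), 1 fluoro (F, -1), 1 triphenylphosphine (PPh3, neutral), 1 aqua (H2O, neutral). Ligand charge sum = -2.
With Ni in oxidation state +2, the complex ion is [Ni...].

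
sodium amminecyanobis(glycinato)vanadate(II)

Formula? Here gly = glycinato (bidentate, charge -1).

Ligands: 2 glycinato (gly, -1), 1 ammine (NH3, neutral), 1 cyano (CN, -1). Ligand charge sum = -3.
With V in oxidation state +2, the complex ion is [V...]^1−.
Charge balance with sodium (+1) requires 1 complex ion per 1 sodium.

Na[V(CN)(gly)2(NH3)]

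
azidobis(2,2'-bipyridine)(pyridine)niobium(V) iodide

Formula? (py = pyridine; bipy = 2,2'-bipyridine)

Ligands: 1 pyridine (py, neutral), 2 2,2'-bipyridine (bipy, neutral), 1 azido (N3, -1). Ligand charge sum = -1.
With Nb in oxidation state +5, the complex ion is [Nb...]^4+.
Charge balance with iodide (-1) requires 1 complex ion per 4 iodide.

[Nb(bipy)2(N3)(py)]I4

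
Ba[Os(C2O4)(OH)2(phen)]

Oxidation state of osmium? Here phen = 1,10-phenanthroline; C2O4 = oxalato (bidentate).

+2

1 barium outside the brackets (+2 each) → the complex ion is 2−.
Ligand charges: 1×phen neutral; 2×OH = -2; 1×C2O4 = -2; sum -4.
Os + (-4) = 2− ⇒ Os is +2.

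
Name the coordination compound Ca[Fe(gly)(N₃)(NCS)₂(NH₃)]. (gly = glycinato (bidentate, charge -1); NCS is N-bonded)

calcium ammineazido(glycinato)diisothiocyanatoferrate(II)

The 1 calcium counter-ion carries a total charge of +2, so each complex ion is 2−.
Ligand charges: 1×azido (-1 each), 1×ammine (neutral), 1×glycinato (-1 each), 2×isothiocyanato (-1 each); total -4. So Fe + (-4) = 2−, giving Fe = +2.
Ligands are named alphabetically: ammine before azido before glycinato before isothiocyanato.
The complex ion is anionic, so iron takes the -ate form ferrate(II).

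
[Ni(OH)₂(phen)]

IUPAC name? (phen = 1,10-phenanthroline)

There is no counter-ion, so the complex is neutral overall.
Ligand charges: 1×1,10-phenanthroline (neutral), 2×hydroxo (-1 each); total -2. So Ni + (-2) = 0, giving Ni = +2.
Ligands are named alphabetically: hydroxo before phenanthroline.

dihydroxo(1,10-phenanthroline)nickel(II)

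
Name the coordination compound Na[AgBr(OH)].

The 1 sodium counter-ion carries a total charge of +1, so each complex ion is 1−.
Ligand charges: 1×hydroxo (-1 each), 1×bromo (-1 each); total -2. So Ag + (-2) = 1−, giving Ag = +1.
Ligands are named alphabetically: bromo before hydroxo.
The complex ion is anionic, so silver takes the -ate form argentate(I).

sodium bromohydroxoargentate(I)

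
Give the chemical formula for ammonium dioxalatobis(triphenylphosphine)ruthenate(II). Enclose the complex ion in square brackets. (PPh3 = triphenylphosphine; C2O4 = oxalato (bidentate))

(NH4)2[Ru(C2O4)2(PPh3)2]

Ligands: 2 triphenylphosphine (PPh3, neutral), 2 oxalato (C2O4, -2). Ligand charge sum = -4.
With Ru in oxidation state +2, the complex ion is [Ru...]^2−.
Charge balance with ammonium (+1) requires 1 complex ion per 2 ammonium.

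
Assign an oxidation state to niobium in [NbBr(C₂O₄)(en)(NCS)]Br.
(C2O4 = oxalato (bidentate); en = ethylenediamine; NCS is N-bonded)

+5

1 bromide outside the brackets (-1 each) → the complex ion is 1+.
Ligand charges: 1×C2O4 = -2; 1×Br = -1; 1×en neutral; 1×NCS = -1; sum -4.
Nb + (-4) = 1+ ⇒ Nb is +5.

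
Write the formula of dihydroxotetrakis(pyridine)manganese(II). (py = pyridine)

Ligands: 4 pyridine (py, neutral), 2 hydroxo (OH, -1). Ligand charge sum = -2.
With Mn in oxidation state +2, the complex ion is [Mn...].

[Mn(OH)2(py)4]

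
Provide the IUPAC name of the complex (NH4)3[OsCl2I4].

The 3 ammonium counter-ions carry a total charge of +3, so each complex ion is 3−.
Ligand charges: 2×chloro (-1 each), 4×iodo (-1 each); total -6. So Os + (-6) = 3−, giving Os = +3.
Ligands are named alphabetically: chloro before iodo.
The complex ion is anionic, so osmium takes the -ate form osmate(III).

ammonium dichlorotetraiodoosmate(III)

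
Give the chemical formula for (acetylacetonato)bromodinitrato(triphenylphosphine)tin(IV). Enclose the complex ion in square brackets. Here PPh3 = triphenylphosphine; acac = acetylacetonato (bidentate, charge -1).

[Sn(acac)Br(NO3)2(PPh3)]

Ligands: 2 nitrato (NO3, -1), 1 triphenylphosphine (PPh3, neutral), 1 bromo (Br, -1), 1 acetylacetonato (acac, -1). Ligand charge sum = -4.
With Sn in oxidation state +4, the complex ion is [Sn...].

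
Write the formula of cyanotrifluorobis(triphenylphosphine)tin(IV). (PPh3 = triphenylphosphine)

[Sn(CN)F3(PPh3)2]

Ligands: 2 triphenylphosphine (PPh3, neutral), 1 cyano (CN, -1), 3 fluoro (F, -1). Ligand charge sum = -4.
With Sn in oxidation state +4, the complex ion is [Sn...].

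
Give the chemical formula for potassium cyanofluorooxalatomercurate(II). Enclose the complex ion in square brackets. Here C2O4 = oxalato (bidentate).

K2[Hg(C2O4)(CN)F]

Ligands: 1 oxalato (C2O4, -2), 1 fluoro (F, -1), 1 cyano (CN, -1). Ligand charge sum = -4.
With Hg in oxidation state +2, the complex ion is [Hg...]^2−.
Charge balance with potassium (+1) requires 1 complex ion per 2 potassium.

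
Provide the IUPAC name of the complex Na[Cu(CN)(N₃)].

The 1 sodium counter-ion carries a total charge of +1, so each complex ion is 1−.
Ligand charges: 1×cyano (-1 each), 1×azido (-1 each); total -2. So Cu + (-2) = 1−, giving Cu = +1.
The complex ion is anionic, so copper takes the -ate form cuprate(I).

sodium azidocyanocuprate(I)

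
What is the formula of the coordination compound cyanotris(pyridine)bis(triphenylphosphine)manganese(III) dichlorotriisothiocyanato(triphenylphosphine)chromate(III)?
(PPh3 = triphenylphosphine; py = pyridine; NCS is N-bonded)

[Mn(CN)(PPh3)2(py)3][CrCl2(NCS)3(PPh3)]

Cation [Mn…]: ligand charges -1, Mn(III) ⇒ ion charge 2+.
Anion [Cr…]: ligand charges -5, Cr(III) ⇒ ion charge 2−.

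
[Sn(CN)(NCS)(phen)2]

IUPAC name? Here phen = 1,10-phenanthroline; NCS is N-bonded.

cyanoisothiocyanatobis(1,10-phenanthroline)tin(II)

There is no counter-ion, so the complex is neutral overall.
Ligand charges: 2×1,10-phenanthroline (neutral), 1×isothiocyanato (-1 each), 1×cyano (-1 each); total -2. So Sn + (-2) = 0, giving Sn = +2.
Ligands are named alphabetically: cyano before isothiocyanato before phenanthroline.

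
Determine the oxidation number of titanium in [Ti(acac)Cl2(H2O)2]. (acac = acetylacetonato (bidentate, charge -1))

+3

No counter-ion: the bracketed complex is neutral.
Ligand charges: 2×Cl = -2; 2×H2O neutral; 1×acac = -1; sum -3.
Ti + (-3) = 0 ⇒ Ti is +3.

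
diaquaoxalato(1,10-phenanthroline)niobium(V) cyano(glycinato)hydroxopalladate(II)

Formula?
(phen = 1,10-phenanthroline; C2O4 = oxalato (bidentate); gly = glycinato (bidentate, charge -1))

Cation [Nb…]: ligand charges -2, Nb(V) ⇒ ion charge 3+.
Anion [Pd…]: ligand charges -3, Pd(II) ⇒ ion charge 1−.

[Nb(C2O4)(H2O)2(phen)][Pd(CN)(gly)(OH)]3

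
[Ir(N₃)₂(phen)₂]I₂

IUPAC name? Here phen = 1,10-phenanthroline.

diazidobis(1,10-phenanthroline)iridium(IV) iodide

The 2 iodide counter-ions carry a total charge of -2, so each complex ion is 2+.
Ligand charges: 2×azido (-1 each), 2×1,10-phenanthroline (neutral); total -2. So Ir + (-2) = 2+, giving Ir = +4.
Ligands are named alphabetically: azido before phenanthroline.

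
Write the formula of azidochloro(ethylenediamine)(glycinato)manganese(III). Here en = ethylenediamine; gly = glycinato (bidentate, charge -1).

[MnCl(en)(gly)(N3)]

Ligands: 1 ethylenediamine (en, neutral), 1 glycinato (gly, -1), 1 chloro (Cl, -1), 1 azido (N3, -1). Ligand charge sum = -3.
With Mn in oxidation state +3, the complex ion is [Mn...].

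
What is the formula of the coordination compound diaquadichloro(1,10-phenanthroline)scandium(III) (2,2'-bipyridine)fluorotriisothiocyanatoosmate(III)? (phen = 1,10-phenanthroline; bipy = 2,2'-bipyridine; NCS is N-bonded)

Cation [Sc…]: ligand charges -2, Sc(III) ⇒ ion charge 1+.
Anion [Os…]: ligand charges -4, Os(III) ⇒ ion charge 1−.
One 1+ cation balances one 1− anion.

[ScCl2(H2O)2(phen)][Os(bipy)F(NCS)3]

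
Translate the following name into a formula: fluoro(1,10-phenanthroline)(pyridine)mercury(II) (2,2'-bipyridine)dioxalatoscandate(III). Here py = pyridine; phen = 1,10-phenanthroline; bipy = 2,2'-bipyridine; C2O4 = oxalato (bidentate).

Cation [Hg…]: ligand charges -1, Hg(II) ⇒ ion charge 1+.
Anion [Sc…]: ligand charges -4, Sc(III) ⇒ ion charge 1−.
One 1+ cation balances one 1− anion.

[HgF(phen)(py)][Sc(bipy)(C2O4)2]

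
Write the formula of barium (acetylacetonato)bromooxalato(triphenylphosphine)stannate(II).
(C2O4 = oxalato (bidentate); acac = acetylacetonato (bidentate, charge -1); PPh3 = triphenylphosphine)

Ba[Sn(acac)Br(C2O4)(PPh3)]

Ligands: 1 oxalato (C2O4, -2), 1 acetylacetonato (acac, -1), 1 triphenylphosphine (PPh3, neutral), 1 bromo (Br, -1). Ligand charge sum = -4.
With Sn in oxidation state +2, the complex ion is [Sn...]^2−.
Charge balance with barium (+2) requires 1 complex ion per 1 barium.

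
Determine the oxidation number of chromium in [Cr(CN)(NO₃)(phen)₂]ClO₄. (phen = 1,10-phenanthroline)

1 perchlorate outside the brackets (-1 each) → the complex ion is 1+.
Ligand charges: 1×NO3 = -1; 1×CN = -1; 2×phen neutral; sum -2.
Cr + (-2) = 1+ ⇒ Cr is +3.

+3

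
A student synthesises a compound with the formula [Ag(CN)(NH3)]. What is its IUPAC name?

There is no counter-ion, so the complex is neutral overall.
Ligand charges: 1×ammine (neutral), 1×cyano (-1 each); total -1. So Ag + (-1) = 0, giving Ag = +1.
Ligands are named alphabetically: ammine before cyano.

amminecyanosilver(I)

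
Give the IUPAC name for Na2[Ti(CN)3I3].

sodium tricyanotriiodotitanate(IV)

The 2 sodium counter-ions carry a total charge of +2, so each complex ion is 2−.
Ligand charges: 3×iodo (-1 each), 3×cyano (-1 each); total -6. So Ti + (-6) = 2−, giving Ti = +4.
The complex ion is anionic, so titanium takes the -ate form titanate(IV).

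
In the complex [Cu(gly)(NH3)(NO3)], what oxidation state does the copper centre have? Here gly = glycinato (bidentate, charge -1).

No counter-ion: the bracketed complex is neutral.
Ligand charges: 1×NH3 neutral; 1×gly = -1; 1×NO3 = -1; sum -2.
Cu + (-2) = 0 ⇒ Cu is +2.

+2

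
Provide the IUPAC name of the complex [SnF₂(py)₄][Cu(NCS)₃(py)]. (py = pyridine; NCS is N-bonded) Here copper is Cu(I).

Both ions are complex: the cation is named first with the plain metal name, the anion second with the -ate form; each ion's ligands are alphabetised independently.
Cu is given as +1; the anion's ligand charges sum to -3, so the complex anion is 2−.
A 1:1 salt means the cation carries the equal and opposite charge, 2+.
Cation: ligand charges sum to -2; for the ion to be 2+, Sn = +4.

difluorotetrakis(pyridine)tin(IV) triisothiocyanato(pyridine)cuprate(I)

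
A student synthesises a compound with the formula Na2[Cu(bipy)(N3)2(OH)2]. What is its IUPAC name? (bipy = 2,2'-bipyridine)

sodium diazido(2,2'-bipyridine)dihydroxocuprate(II)

The 2 sodium counter-ions carry a total charge of +2, so each complex ion is 2−.
Ligand charges: 1×2,2'-bipyridine (neutral), 2×azido (-1 each), 2×hydroxo (-1 each); total -4. So Cu + (-4) = 2−, giving Cu = +2.
Ligands are named alphabetically: azido before bipyridine before hydroxo.
The complex ion is anionic, so copper takes the -ate form cuprate(II).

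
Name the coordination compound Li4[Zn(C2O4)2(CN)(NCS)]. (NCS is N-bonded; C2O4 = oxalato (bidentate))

lithium cyanoisothiocyanatodioxalatozincate(II)

The 4 lithium counter-ions carry a total charge of +4, so each complex ion is 4−.
Ligand charges: 1×isothiocyanato (-1 each), 1×cyano (-1 each), 2×oxalato (-2 each); total -6. So Zn + (-6) = 4−, giving Zn = +2.
Ligands are named alphabetically: cyano before isothiocyanato before oxalato.
The complex ion is anionic, so zinc takes the -ate form zincate(II).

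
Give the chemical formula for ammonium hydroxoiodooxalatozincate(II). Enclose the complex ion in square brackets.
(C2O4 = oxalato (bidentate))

Ligands: 1 oxalato (C2O4, -2), 1 iodo (I, -1), 1 hydroxo (OH, -1). Ligand charge sum = -4.
Charge balance with ammonium (+1) requires 1 complex ion per 2 ammonium.

(NH4)2[Zn(C2O4)I(OH)]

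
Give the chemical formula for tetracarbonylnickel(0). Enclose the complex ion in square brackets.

[Ni(CO)4]

Ligands: 4 carbonyl (CO, neutral). Ligand charge sum = 0.
With Ni in oxidation state 0, the complex ion is [Ni...].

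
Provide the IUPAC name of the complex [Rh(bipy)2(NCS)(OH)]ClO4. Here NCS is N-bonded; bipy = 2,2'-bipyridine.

bis(2,2'-bipyridine)hydroxoisothiocyanatorhodium(III) perchlorate

The 1 perchlorate counter-ion carries a total charge of -1, so each complex ion is 1+.
Ligand charges: 1×isothiocyanato (-1 each), 2×2,2'-bipyridine (neutral), 1×hydroxo (-1 each); total -2. So Rh + (-2) = 1+, giving Rh = +3.
Ligands are named alphabetically: bipyridine before hydroxo before isothiocyanato.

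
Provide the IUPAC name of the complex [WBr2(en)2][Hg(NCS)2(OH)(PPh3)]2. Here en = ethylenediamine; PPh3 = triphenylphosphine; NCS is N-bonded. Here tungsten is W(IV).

Both ions are complex: the cation is named first with the plain metal name, the anion second with the -ate form; each ion's ligands are alphabetised independently.
W is given as +4; the cation's ligand charges sum to -2, so the complex cation is 2+.
With 2 anions per cation, each anion must be 2/2 = 1−.
Anion: ligand charges sum to -3; for the ion to be 1−, Hg = +2.

dibromobis(ethylenediamine)tungsten(IV) hydroxodiisothiocyanato(triphenylphosphine)mercurate(II)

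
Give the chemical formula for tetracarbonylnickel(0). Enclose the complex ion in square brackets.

Ligands: 4 carbonyl (CO, neutral). Ligand charge sum = 0.
With Ni in oxidation state 0, the complex ion is [Ni...].

[Ni(CO)4]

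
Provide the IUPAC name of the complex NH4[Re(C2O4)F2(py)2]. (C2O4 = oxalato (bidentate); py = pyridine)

The 1 ammonium counter-ion carries a total charge of +1, so each complex ion is 1−.
Ligand charges: 1×oxalato (-2 each), 2×fluoro (-1 each), 2×pyridine (neutral); total -4. So Re + (-4) = 1−, giving Re = +3.
Ligands are named alphabetically: fluoro before oxalato before pyridine.
The complex ion is anionic, so rhenium takes the -ate form rhenate(III).

ammonium difluorooxalatobis(pyridine)rhenate(III)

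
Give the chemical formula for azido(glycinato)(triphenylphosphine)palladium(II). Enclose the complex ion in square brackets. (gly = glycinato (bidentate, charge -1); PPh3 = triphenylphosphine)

Ligands: 1 glycinato (gly, -1), 1 azido (N3, -1), 1 triphenylphosphine (PPh3, neutral). Ligand charge sum = -2.
With Pd in oxidation state +2, the complex ion is [Pd...].

[Pd(gly)(N3)(PPh3)]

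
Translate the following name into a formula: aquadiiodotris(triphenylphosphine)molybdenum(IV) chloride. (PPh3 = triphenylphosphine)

Ligands: 3 triphenylphosphine (PPh3, neutral), 2 iodo (I, -1), 1 aqua (H2O, neutral). Ligand charge sum = -2.
With Mo in oxidation state +4, the complex ion is [Mo...]^2+.
Charge balance with chloride (-1) requires 1 complex ion per 2 chloride.

[Mo(H2O)I2(PPh3)3]Cl2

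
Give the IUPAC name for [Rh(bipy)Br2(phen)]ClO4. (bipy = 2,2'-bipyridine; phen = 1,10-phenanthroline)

The 1 perchlorate counter-ion carries a total charge of -1, so each complex ion is 1+.
Ligand charges: 1×2,2'-bipyridine (neutral), 2×bromo (-1 each), 1×1,10-phenanthroline (neutral); total -2. So Rh + (-2) = 1+, giving Rh = +3.
Ligands are named alphabetically: bipyridine before bromo before phenanthroline.

(2,2'-bipyridine)dibromo(1,10-phenanthroline)rhodium(III) perchlorate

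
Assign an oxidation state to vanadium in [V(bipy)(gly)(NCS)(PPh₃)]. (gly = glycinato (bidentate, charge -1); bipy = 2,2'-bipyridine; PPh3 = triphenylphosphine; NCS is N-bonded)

No counter-ion: the bracketed complex is neutral.
Ligand charges: 1×gly = -1; 1×bipy neutral; 1×PPh3 neutral; 1×NCS = -1; sum -2.
V + (-2) = 0 ⇒ V is +2.

+2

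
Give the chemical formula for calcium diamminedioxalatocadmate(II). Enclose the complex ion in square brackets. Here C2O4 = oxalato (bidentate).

Ligands: 2 oxalato (C2O4, -2), 2 ammine (NH3, neutral). Ligand charge sum = -4.
Charge balance with calcium (+2) requires 1 complex ion per 1 calcium.

Ca[Cd(C2O4)2(NH3)2]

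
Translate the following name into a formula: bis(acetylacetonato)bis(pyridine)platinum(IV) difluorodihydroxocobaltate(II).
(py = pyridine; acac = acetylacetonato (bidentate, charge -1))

Cation [Pt…]: ligand charges -2, Pt(IV) ⇒ ion charge 2+.
Anion [Co…]: ligand charges -4, Co(II) ⇒ ion charge 2−.

[Pt(acac)2(py)2][CoF2(OH)2]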